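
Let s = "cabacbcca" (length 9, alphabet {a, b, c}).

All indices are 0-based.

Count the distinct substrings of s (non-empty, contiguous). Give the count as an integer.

rank→(start, suffix):
  0 → (8, 'a')
  1 → (1, 'abacbcca')
  2 → (3, 'acbcca')
  3 → (2, 'bacbcca')
  4 → (5, 'bcca')
  5 → (7, 'ca')
  6 → (0, 'cabacbcca')
  7 → (4, 'cbcca')
  8 → (6, 'cca')

SA = [8, 1, 3, 2, 5, 7, 0, 4, 6]
i: (SA[i-1],SA[i]) lcp shared
  1: (8,1) 1 'a'
  2: (1,3) 1 'a'
  3: (3,2) 0 ''
  4: (2,5) 1 'b'
  5: (5,7) 0 ''
  6: (7,0) 2 'ca'
  7: (0,4) 1 'c'
  8: (4,6) 1 'c'

n(n+1)/2 = 9·10/2 = 45
Σ LCP = 0 + 1 + 1 + 0 + 1 + 0 + 2 + 1 + 1 = 7
distinct = 45 − 7 = 38

38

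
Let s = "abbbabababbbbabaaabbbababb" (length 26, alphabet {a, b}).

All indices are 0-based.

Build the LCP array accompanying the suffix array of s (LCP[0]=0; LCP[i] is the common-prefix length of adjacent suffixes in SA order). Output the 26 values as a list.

sorted suffixes:
  #0 SA[0]=15  'aaabbbababb'
  #1 SA[1]=16  'aabbbababb'
  #2 SA[2]=13  'abaaabbbababb'
  #3 SA[3]=4  'abababbbbabaaabbbababb'
  #4 SA[4]=21  'ababb'
  #5 SA[5]=6  'ababbbbabaaabbbababb'
  #6 SA[6]=23  'abb'
  #7 SA[7]=0  'abbbabababbbbabaaabbbababb'
  #8 SA[8]=17  'abbbababb'
  #9 SA[9]=8  'abbbbabaaabbbababb'
  #10 SA[10]=25  'b'
  #11 SA[11]=14  'baaabbbababb'
  #12 SA[12]=12  'babaaabbbababb'
  #13 SA[13]=3  'babababbbbabaaabbbababb'
  #14 SA[14]=20  'bababb'
  #15 SA[15]=5  'bababbbbabaaabbbababb'
  #16 SA[16]=22  'babb'
  #17 SA[17]=7  'babbbbabaaabbbababb'
  #18 SA[18]=24  'bb'
  #19 SA[19]=11  'bbabaaabbbababb'
  #20 SA[20]=2  'bbabababbbbabaaabbbababb'
  #21 SA[21]=19  'bbababb'
  #22 SA[22]=10  'bbbabaaabbbababb'
  #23 SA[23]=1  'bbbabababbbbabaaabbbababb'
  #24 SA[24]=18  'bbbababb'
  #25 SA[25]=9  'bbbbabaaabbbababb'

SA = [15, 16, 13, 4, 21, 6, 23, 0, 17, 8, 25, 14, 12, 3, 20, 5, 22, 7, 24, 11, 2, 19, 10, 1, 18, 9]
i: (SA[i-1],SA[i]) lcp shared
  1: (15,16) 2 'aa'
  2: (16,13) 1 'a'
  3: (13,4) 3 'aba'
  4: (4,21) 4 'abab'
  5: (21,6) 5 'ababb'
  6: (6,23) 2 'ab'
  7: (23,0) 3 'abb'
  8: (0,17) 8 'abbbabab'
  9: (17,8) 4 'abbb'
  10: (8,25) 0 ''
  11: (25,14) 1 'b'
  12: (14,12) 2 'ba'
  13: (12,3) 4 'baba'
  14: (3,20) 5 'babab'
  15: (20,5) 6 'bababb'
  16: (5,22) 3 'bab'
  17: (22,7) 4 'babb'
  18: (7,24) 1 'b'
  19: (24,11) 2 'bb'
  20: (11,2) 5 'bbaba'
  21: (2,19) 6 'bbabab'
  22: (19,10) 2 'bb'
  23: (10,1) 6 'bbbaba'
  24: (1,18) 7 'bbbabab'
  25: (18,9) 3 'bbb'

[0, 2, 1, 3, 4, 5, 2, 3, 8, 4, 0, 1, 2, 4, 5, 6, 3, 4, 1, 2, 5, 6, 2, 6, 7, 3]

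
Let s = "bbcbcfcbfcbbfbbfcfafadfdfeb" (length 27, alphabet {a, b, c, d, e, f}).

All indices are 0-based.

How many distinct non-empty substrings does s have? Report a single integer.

342

rank→(start, suffix):
  0 → (20, 'adfdfeb')
  1 → (18, 'afadfdfeb')
  2 → (26, 'b')
  3 → (0, 'bbcbcfcbfcbbfbbfcfafadfdfeb')
  4 → (10, 'bbfbbfcfafadfdfeb')
  5 → (13, 'bbfcfafadfdfeb')
  6 → (1, 'bcbcfcbfcbbfbbfcfafadfdfeb')
  7 → (3, 'bcfcbfcbbfbbfcfafadfdfeb')
  8 → (11, 'bfbbfcfafadfdfeb')
  9 → (7, 'bfcbbfbbfcfafadfdfeb')
  10 → (14, 'bfcfafadfdfeb')
  11 → (9, 'cbbfbbfcfafadfdfeb')
  12 → (2, 'cbcfcbfcbbfbbfcfafadfdfeb')
  13 → (6, 'cbfcbbfbbfcfafadfdfeb')
  14 → (16, 'cfafadfdfeb')
  15 → (4, 'cfcbfcbbfbbfcfafadfdfeb')
  16 → (21, 'dfdfeb')
  17 → (23, 'dfeb')
  18 → (25, 'eb')
  19 → (19, 'fadfdfeb')
  20 → (17, 'fafadfdfeb')
  21 → (12, 'fbbfcfafadfdfeb')
  22 → (8, 'fcbbfbbfcfafadfdfeb')
  23 → (5, 'fcbfcbbfbbfcfafadfdfeb')
  24 → (15, 'fcfafadfdfeb')
  25 → (22, 'fdfeb')
  26 → (24, 'feb')

SA = [20, 18, 26, 0, 10, 13, 1, 3, 11, 7, 14, 9, 2, 6, 16, 4, 21, 23, 25, 19, 17, 12, 8, 5, 15, 22, 24]
rank  pair      lcp
   1  s[20:],s[18:]  1  'a'
   2  s[18:],s[26:]  0  ''
   3  s[26:],s[0:]  1  'b'
   4  s[0:],s[10:]  2  'bb'
   5  s[10:],s[13:]  3  'bbf'
   6  s[13:],s[1:]  1  'b'
   7  s[1:],s[3:]  2  'bc'
   8  s[3:],s[11:]  1  'b'
   9  s[11:],s[7:]  2  'bf'
  10  s[7:],s[14:]  3  'bfc'
  11  s[14:],s[9:]  0  ''
  12  s[9:],s[2:]  2  'cb'
  13  s[2:],s[6:]  2  'cb'
  14  s[6:],s[16:]  1  'c'
  15  s[16:],s[4:]  2  'cf'
  16  s[4:],s[21:]  0  ''
  17  s[21:],s[23:]  2  'df'
  18  s[23:],s[25:]  0  ''
  19  s[25:],s[19:]  0  ''
  20  s[19:],s[17:]  2  'fa'
  21  s[17:],s[12:]  1  'f'
  22  s[12:],s[8:]  1  'f'
  23  s[8:],s[5:]  3  'fcb'
  24  s[5:],s[15:]  2  'fc'
  25  s[15:],s[22:]  1  'f'
  26  s[22:],s[24:]  1  'f'

n(n+1)/2 = 27·28/2 = 378
Σ LCP = 0 + 1 + 0 + 1 + 2 + 3 + 1 + 2 + 1 + 2 + 3 + 0 + 2 + 2 + 1 + 2 + 0 + 2 + 0 + 0 + 2 + 1 + 1 + 3 + 2 + 1 + 1 = 36
distinct = 378 − 36 = 342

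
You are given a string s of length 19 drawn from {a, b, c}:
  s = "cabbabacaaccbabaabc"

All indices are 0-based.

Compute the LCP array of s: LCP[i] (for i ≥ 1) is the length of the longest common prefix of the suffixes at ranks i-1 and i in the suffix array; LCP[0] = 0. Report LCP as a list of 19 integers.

rank | idx | suffix
   0 |  15 | aabc
   1 |   8 | aaccbabaabc
   2 |  13 | abaabc
   3 |   4 | abacaaccbabaabc
   4 |   1 | abbabacaaccbabaabc
   5 |  16 | abc
   6 |   6 | acaaccbabaabc
   7 |   9 | accbabaabc
   8 |  14 | baabc
   9 |  12 | babaabc
  10 |   3 | babacaaccbabaabc
  11 |   5 | bacaaccbabaabc
  12 |   2 | bbabacaaccbabaabc
  13 |  17 | bc
  14 |  18 | c
  15 |   7 | caaccbabaabc
  16 |   0 | cabbabacaaccbabaabc
  17 |  11 | cbabaabc
  18 |  10 | ccbabaabc

SA = [15, 8, 13, 4, 1, 16, 6, 9, 14, 12, 3, 5, 2, 17, 18, 7, 0, 11, 10]
i: (SA[i-1],SA[i]) lcp shared
  1: (15,8) 2 'aa'
  2: (8,13) 1 'a'
  3: (13,4) 3 'aba'
  4: (4,1) 2 'ab'
  5: (1,16) 2 'ab'
  6: (16,6) 1 'a'
  7: (6,9) 2 'ac'
  8: (9,14) 0 ''
  9: (14,12) 2 'ba'
  10: (12,3) 4 'baba'
  11: (3,5) 2 'ba'
  12: (5,2) 1 'b'
  13: (2,17) 1 'b'
  14: (17,18) 0 ''
  15: (18,7) 1 'c'
  16: (7,0) 2 'ca'
  17: (0,11) 1 'c'
  18: (11,10) 1 'c'

[0, 2, 1, 3, 2, 2, 1, 2, 0, 2, 4, 2, 1, 1, 0, 1, 2, 1, 1]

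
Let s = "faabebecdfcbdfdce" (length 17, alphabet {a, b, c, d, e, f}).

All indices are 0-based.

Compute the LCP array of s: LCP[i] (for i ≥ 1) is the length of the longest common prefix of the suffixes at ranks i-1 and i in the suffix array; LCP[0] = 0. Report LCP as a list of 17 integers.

[0, 1, 0, 1, 2, 0, 1, 1, 0, 1, 2, 0, 1, 1, 0, 1, 1]

sorted suffixes:
  #0 SA[0]=1  'aabebecdfcbdfdce'
  #1 SA[1]=2  'abebecdfcbdfdce'
  #2 SA[2]=11  'bdfdce'
  #3 SA[3]=3  'bebecdfcbdfdce'
  #4 SA[4]=5  'becdfcbdfdce'
  #5 SA[5]=10  'cbdfdce'
  #6 SA[6]=7  'cdfcbdfdce'
  #7 SA[7]=15  'ce'
  #8 SA[8]=14  'dce'
  #9 SA[9]=8  'dfcbdfdce'
  #10 SA[10]=12  'dfdce'
  #11 SA[11]=16  'e'
  #12 SA[12]=4  'ebecdfcbdfdce'
  #13 SA[13]=6  'ecdfcbdfdce'
  #14 SA[14]=0  'faabebecdfcbdfdce'
  #15 SA[15]=9  'fcbdfdce'
  #16 SA[16]=13  'fdce'

SA = [1, 2, 11, 3, 5, 10, 7, 15, 14, 8, 12, 16, 4, 6, 0, 9, 13]
[i] adj suffixes → lcp
  [1] 1/2 → 1 ('a')
  [2] 2/11 → 0 ('')
  [3] 11/3 → 1 ('b')
  [4] 3/5 → 2 ('be')
  [5] 5/10 → 0 ('')
  [6] 10/7 → 1 ('c')
  [7] 7/15 → 1 ('c')
  [8] 15/14 → 0 ('')
  [9] 14/8 → 1 ('d')
  [10] 8/12 → 2 ('df')
  [11] 12/16 → 0 ('')
  [12] 16/4 → 1 ('e')
  [13] 4/6 → 1 ('e')
  [14] 6/0 → 0 ('')
  [15] 0/9 → 1 ('f')
  [16] 9/13 → 1 ('f')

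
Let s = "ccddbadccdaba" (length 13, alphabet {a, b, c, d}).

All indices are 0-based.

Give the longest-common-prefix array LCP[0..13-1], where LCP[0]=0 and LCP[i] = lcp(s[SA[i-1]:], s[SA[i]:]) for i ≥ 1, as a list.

rank→(start, suffix):
  0 → (12, 'a')
  1 → (10, 'aba')
  2 → (5, 'adccdaba')
  3 → (11, 'ba')
  4 → (4, 'badccdaba')
  5 → (7, 'ccdaba')
  6 → (0, 'ccddbadccdaba')
  7 → (8, 'cdaba')
  8 → (1, 'cddbadccdaba')
  9 → (9, 'daba')
  10 → (3, 'dbadccdaba')
  11 → (6, 'dccdaba')
  12 → (2, 'ddbadccdaba')

SA = [12, 10, 5, 11, 4, 7, 0, 8, 1, 9, 3, 6, 2]
[i] adj suffixes → lcp
  [1] 12/10 → 1 ('a')
  [2] 10/5 → 1 ('a')
  [3] 5/11 → 0 ('')
  [4] 11/4 → 2 ('ba')
  [5] 4/7 → 0 ('')
  [6] 7/0 → 3 ('ccd')
  [7] 0/8 → 1 ('c')
  [8] 8/1 → 2 ('cd')
  [9] 1/9 → 0 ('')
  [10] 9/3 → 1 ('d')
  [11] 3/6 → 1 ('d')
  [12] 6/2 → 1 ('d')

[0, 1, 1, 0, 2, 0, 3, 1, 2, 0, 1, 1, 1]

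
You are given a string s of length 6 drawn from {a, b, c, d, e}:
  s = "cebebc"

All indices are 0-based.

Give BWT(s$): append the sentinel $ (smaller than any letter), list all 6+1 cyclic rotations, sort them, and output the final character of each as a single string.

ceeb$bc

rank  rotation last
    0  $cebebc  c
    1  bc$cebe  e
    2  bebc$ce  e
    3  c$cebeb  b
    4  cebebc$  $
    5  ebc$ceb  b
    6  ebebc$c  c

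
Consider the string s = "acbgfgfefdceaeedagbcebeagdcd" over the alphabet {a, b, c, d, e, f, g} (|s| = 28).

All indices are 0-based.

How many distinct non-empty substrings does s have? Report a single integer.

rank | idx | suffix
   0 |   0 | acbgfgfefdceaeedagbcebeagdcd
   1 |  12 | aeedagbcebeagdcd
   2 |  16 | agbcebeagdcd
   3 |  23 | agdcd
   4 |  18 | bcebeagdcd
   5 |  21 | beagdcd
   6 |   2 | bgfgfefdceaeedagbcebeagdcd
   7 |   1 | cbgfgfefdceaeedagbcebeagdcd
   8 |  26 | cd
   9 |  10 | ceaeedagbcebeagdcd
  10 |  19 | cebeagdcd
  11 |  27 | d
  12 |  15 | dagbcebeagdcd
  13 |  25 | dcd
  14 |   9 | dceaeedagbcebeagdcd
  15 |  11 | eaeedagbcebeagdcd
  16 |  22 | eagdcd
  17 |  20 | ebeagdcd
  18 |  14 | edagbcebeagdcd
  19 |  13 | eedagbcebeagdcd
  20 |   7 | efdceaeedagbcebeagdcd
  21 |   8 | fdceaeedagbcebeagdcd
  22 |   6 | fefdceaeedagbcebeagdcd
  23 |   4 | fgfefdceaeedagbcebeagdcd
  24 |  17 | gbcebeagdcd
  25 |  24 | gdcd
  26 |   5 | gfefdceaeedagbcebeagdcd
  27 |   3 | gfgfefdceaeedagbcebeagdcd

SA = [0, 12, 16, 23, 18, 21, 2, 1, 26, 10, 19, 27, 15, 25, 9, 11, 22, 20, 14, 13, 7, 8, 6, 4, 17, 24, 5, 3]
i: (SA[i-1],SA[i]) lcp shared
  1: (0,12) 1 'a'
  2: (12,16) 1 'a'
  3: (16,23) 2 'ag'
  4: (23,18) 0 ''
  5: (18,21) 1 'b'
  6: (21,2) 1 'b'
  7: (2,1) 0 ''
  8: (1,26) 1 'c'
  9: (26,10) 1 'c'
  10: (10,19) 2 'ce'
  11: (19,27) 0 ''
  12: (27,15) 1 'd'
  13: (15,25) 1 'd'
  14: (25,9) 2 'dc'
  15: (9,11) 0 ''
  16: (11,22) 2 'ea'
  17: (22,20) 1 'e'
  18: (20,14) 1 'e'
  19: (14,13) 1 'e'
  20: (13,7) 1 'e'
  21: (7,8) 0 ''
  22: (8,6) 1 'f'
  23: (6,4) 1 'f'
  24: (4,17) 0 ''
  25: (17,24) 1 'g'
  26: (24,5) 1 'g'
  27: (5,3) 2 'gf'

n(n+1)/2 = 28·29/2 = 406
Σ LCP = 0 + 1 + 1 + 2 + 0 + 1 + 1 + 0 + 1 + 1 + 2 + 0 + 1 + 1 + 2 + 0 + 2 + 1 + 1 + 1 + 1 + 0 + 1 + 1 + 0 + 1 + 1 + 2 = 26
distinct = 406 − 26 = 380

380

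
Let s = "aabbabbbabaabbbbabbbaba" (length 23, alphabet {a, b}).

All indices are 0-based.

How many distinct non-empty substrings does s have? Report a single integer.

197

rank | idx | suffix
   0 |  22 | a
   1 |   0 | aabbabbbabaabbbbabbbaba
   2 |  10 | aabbbbabbbaba
   3 |  20 | aba
   4 |   8 | abaabbbbabbbaba
   5 |   1 | abbabbbabaabbbbabbbaba
   6 |  16 | abbbaba
   7 |   4 | abbbabaabbbbabbbaba
   8 |  11 | abbbbabbbaba
   9 |  21 | ba
  10 |   9 | baabbbbabbbaba
  11 |  19 | baba
  12 |   7 | babaabbbbabbbaba
  13 |  15 | babbbaba
  14 |   3 | babbbabaabbbbabbbaba
  15 |  18 | bbaba
  16 |   6 | bbabaabbbbabbbaba
  17 |  14 | bbabbbaba
  18 |   2 | bbabbbabaabbbbabbbaba
  19 |  17 | bbbaba
  20 |   5 | bbbabaabbbbabbbaba
  21 |  13 | bbbabbbaba
  22 |  12 | bbbbabbbaba

SA = [22, 0, 10, 20, 8, 1, 16, 4, 11, 21, 9, 19, 7, 15, 3, 18, 6, 14, 2, 17, 5, 13, 12]
[i] adj suffixes → lcp
  [1] 22/0 → 1 ('a')
  [2] 0/10 → 4 ('aabb')
  [3] 10/20 → 1 ('a')
  [4] 20/8 → 3 ('aba')
  [5] 8/1 → 2 ('ab')
  [6] 1/16 → 3 ('abb')
  [7] 16/4 → 7 ('abbbaba')
  [8] 4/11 → 4 ('abbb')
  [9] 11/21 → 0 ('')
  [10] 21/9 → 2 ('ba')
  [11] 9/19 → 2 ('ba')
  [12] 19/7 → 4 ('baba')
  [13] 7/15 → 3 ('bab')
  [14] 15/3 → 8 ('babbbaba')
  [15] 3/18 → 1 ('b')
  [16] 18/6 → 5 ('bbaba')
  [17] 6/14 → 4 ('bbab')
  [18] 14/2 → 9 ('bbabbbaba')
  [19] 2/17 → 2 ('bb')
  [20] 17/5 → 6 ('bbbaba')
  [21] 5/13 → 5 ('bbbab')
  [22] 13/12 → 3 ('bbb')

n(n+1)/2 = 23·24/2 = 276
Σ LCP = 0 + 1 + 4 + 1 + 3 + 2 + 3 + 7 + 4 + 0 + 2 + 2 + 4 + 3 + 8 + 1 + 5 + 4 + 9 + 2 + 6 + 5 + 3 = 79
distinct = 276 − 79 = 197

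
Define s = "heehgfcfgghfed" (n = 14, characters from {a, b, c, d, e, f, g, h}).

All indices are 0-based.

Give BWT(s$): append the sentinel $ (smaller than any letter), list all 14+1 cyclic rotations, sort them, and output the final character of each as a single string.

dfefheghchfg$ge

rank  rotation         last
    0  $heehgfcfgghfed  d
    1  cfgghfed$heehgf  f
    2  d$heehgfcfgghfe  e
    3  ed$heehgfcfgghf  f
    4  eehgfcfgghfed$h  h
    5  ehgfcfgghfed$he  e
    6  fcfgghfed$heehg  g
    7  fed$heehgfcfggh  h
    8  fgghfed$heehgfc  c
    9  gfcfgghfed$heeh  h
   10  gghfed$heehgfcf  f
   11  ghfed$heehgfcfg  g
   12  heehgfcfgghfed$  $
   13  hfed$heehgfcfgg  g
   14  hgfcfgghfed$hee  e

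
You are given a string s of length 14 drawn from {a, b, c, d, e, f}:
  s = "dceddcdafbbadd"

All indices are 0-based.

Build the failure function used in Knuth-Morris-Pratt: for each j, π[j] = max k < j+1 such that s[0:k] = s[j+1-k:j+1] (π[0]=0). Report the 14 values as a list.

[0, 0, 0, 1, 1, 2, 1, 0, 0, 0, 0, 0, 1, 1]

π[0] = 0
j=1 s[j]='c': π[1]=0 (border '')
j=2 s[j]='e': π[2]=0 (border '')
j=3 s[j]='d': π[3]=1 (border 'd')
j=4 s[j]='d': k: 1→0; π[4]=1 (border 'd')
j=5 s[j]='c': π[5]=2 (border 'dc')
j=6 s[j]='d': k: 2→0; π[6]=1 (border 'd')
j=7 s[j]='a': k: 1→0; π[7]=0 (border '')
j=8 s[j]='f': π[8]=0 (border '')
j=9 s[j]='b': π[9]=0 (border '')
j=10 s[j]='b': π[10]=0 (border '')
j=11 s[j]='a': π[11]=0 (border '')
j=12 s[j]='d': π[12]=1 (border 'd')
j=13 s[j]='d': k: 1→0; π[13]=1 (border 'd')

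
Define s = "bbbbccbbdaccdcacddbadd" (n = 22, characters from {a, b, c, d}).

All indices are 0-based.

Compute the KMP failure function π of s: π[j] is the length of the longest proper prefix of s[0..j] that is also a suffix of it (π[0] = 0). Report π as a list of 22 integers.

π[0] = 0
j=1 s[j]='b': π[1]=1 (border 'b')
j=2 s[j]='b': π[2]=2 (border 'bb')
j=3 s[j]='b': π[3]=3 (border 'bbb')
j=4 s[j]='c': k: 3→2→1→0; π[4]=0 (border '')
j=5 s[j]='c': π[5]=0 (border '')
j=6 s[j]='b': π[6]=1 (border 'b')
j=7 s[j]='b': π[7]=2 (border 'bb')
j=8 s[j]='d': k: 2→1→0; π[8]=0 (border '')
j=9 s[j]='a': π[9]=0 (border '')
j=10 s[j]='c': π[10]=0 (border '')
j=11 s[j]='c': π[11]=0 (border '')
j=12 s[j]='d': π[12]=0 (border '')
j=13 s[j]='c': π[13]=0 (border '')
j=14 s[j]='a': π[14]=0 (border '')
j=15 s[j]='c': π[15]=0 (border '')
j=16 s[j]='d': π[16]=0 (border '')
j=17 s[j]='d': π[17]=0 (border '')
j=18 s[j]='b': π[18]=1 (border 'b')
j=19 s[j]='a': k: 1→0; π[19]=0 (border '')
j=20 s[j]='d': π[20]=0 (border '')
j=21 s[j]='d': π[21]=0 (border '')

[0, 1, 2, 3, 0, 0, 1, 2, 0, 0, 0, 0, 0, 0, 0, 0, 0, 0, 1, 0, 0, 0]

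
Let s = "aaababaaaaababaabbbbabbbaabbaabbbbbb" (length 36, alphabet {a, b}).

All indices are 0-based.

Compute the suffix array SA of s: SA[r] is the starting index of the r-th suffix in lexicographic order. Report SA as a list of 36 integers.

sorted suffixes:
  #0 SA[0]=6  'aaaaababaabbbbabbbaabbaabbbbbb'
  #1 SA[1]=7  'aaaababaabbbbabbbaabbaabbbbbb'
  #2 SA[2]=0  'aaababaaaaababaabbbbabbbaabbaabbbbbb'
  #3 SA[3]=8  'aaababaabbbbabbbaabbaabbbbbb'
  #4 SA[4]=1  'aababaaaaababaabbbbabbbaabbaabbbbbb'
  #5 SA[5]=9  'aababaabbbbabbbaabbaabbbbbb'
  #6 SA[6]=24  'aabbaabbbbbb'
  #7 SA[7]=14  'aabbbbabbbaabbaabbbbbb'
  #8 SA[8]=28  'aabbbbbb'
  #9 SA[9]=4  'abaaaaababaabbbbabbbaabbaabbbbbb'
  #10 SA[10]=12  'abaabbbbabbbaabbaabbbbbb'
  #11 SA[11]=2  'ababaaaaababaabbbbabbbaabbaabbbbbb'
  #12 SA[12]=10  'ababaabbbbabbbaabbaabbbbbb'
  #13 SA[13]=25  'abbaabbbbbb'
  #14 SA[14]=20  'abbbaabbaabbbbbb'
  #15 SA[15]=15  'abbbbabbbaabbaabbbbbb'
  #16 SA[16]=29  'abbbbbb'
  #17 SA[17]=35  'b'
  #18 SA[18]=5  'baaaaababaabbbbabbbaabbaabbbbbb'
  #19 SA[19]=23  'baabbaabbbbbb'
  #20 SA[20]=13  'baabbbbabbbaabbaabbbbbb'
  #21 SA[21]=27  'baabbbbbb'
  #22 SA[22]=3  'babaaaaababaabbbbabbbaabbaabbbbbb'
  #23 SA[23]=11  'babaabbbbabbbaabbaabbbbbb'
  #24 SA[24]=19  'babbbaabbaabbbbbb'
  #25 SA[25]=34  'bb'
  #26 SA[26]=22  'bbaabbaabbbbbb'
  #27 SA[27]=26  'bbaabbbbbb'
  #28 SA[28]=18  'bbabbbaabbaabbbbbb'
  #29 SA[29]=33  'bbb'
  #30 SA[30]=21  'bbbaabbaabbbbbb'
  #31 SA[31]=17  'bbbabbbaabbaabbbbbb'
  #32 SA[32]=32  'bbbb'
  #33 SA[33]=16  'bbbbabbbaabbaabbbbbb'
  #34 SA[34]=31  'bbbbb'
  #35 SA[35]=30  'bbbbbb'

[6, 7, 0, 8, 1, 9, 24, 14, 28, 4, 12, 2, 10, 25, 20, 15, 29, 35, 5, 23, 13, 27, 3, 11, 19, 34, 22, 26, 18, 33, 21, 17, 32, 16, 31, 30]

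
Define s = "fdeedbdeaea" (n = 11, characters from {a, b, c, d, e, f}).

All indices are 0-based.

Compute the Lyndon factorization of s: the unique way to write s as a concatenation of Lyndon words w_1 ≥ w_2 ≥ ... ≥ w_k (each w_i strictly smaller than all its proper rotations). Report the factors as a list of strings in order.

["f", "dee", "d", "bde", "ae", "a"]

emit factor 1: 'f' (i=0, period=1)
emit factor 2: 'dee' (i=1, period=3)
emit factor 3: 'd' (i=4, period=1)
emit factor 4: 'bde' (i=5, period=3)
emit factor 5: 'ae' (i=8, period=2)
emit factor 6: 'a' (i=10, period=1)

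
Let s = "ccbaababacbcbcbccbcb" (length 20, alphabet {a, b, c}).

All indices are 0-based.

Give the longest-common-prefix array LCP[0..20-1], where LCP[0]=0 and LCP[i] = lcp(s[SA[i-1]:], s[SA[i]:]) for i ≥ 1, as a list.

[0, 1, 3, 1, 0, 1, 2, 2, 1, 3, 4, 2, 0, 2, 2, 4, 5, 3, 1, 3]

sorted suffixes:
  #0 SA[0]=3  'aababacbcbcbccbcb'
  #1 SA[1]=4  'ababacbcbcbccbcb'
  #2 SA[2]=6  'abacbcbcbccbcb'
  #3 SA[3]=8  'acbcbcbccbcb'
  #4 SA[4]=19  'b'
  #5 SA[5]=2  'baababacbcbcbccbcb'
  #6 SA[6]=5  'babacbcbcbccbcb'
  #7 SA[7]=7  'bacbcbcbccbcb'
  #8 SA[8]=17  'bcb'
  #9 SA[9]=10  'bcbcbccbcb'
  #10 SA[10]=12  'bcbccbcb'
  #11 SA[11]=14  'bccbcb'
  #12 SA[12]=18  'cb'
  #13 SA[13]=1  'cbaababacbcbcbccbcb'
  #14 SA[14]=16  'cbcb'
  #15 SA[15]=9  'cbcbcbccbcb'
  #16 SA[16]=11  'cbcbccbcb'
  #17 SA[17]=13  'cbccbcb'
  #18 SA[18]=0  'ccbaababacbcbcbccbcb'
  #19 SA[19]=15  'ccbcb'

SA = [3, 4, 6, 8, 19, 2, 5, 7, 17, 10, 12, 14, 18, 1, 16, 9, 11, 13, 0, 15]
i: (SA[i-1],SA[i]) lcp shared
  1: (3,4) 1 'a'
  2: (4,6) 3 'aba'
  3: (6,8) 1 'a'
  4: (8,19) 0 ''
  5: (19,2) 1 'b'
  6: (2,5) 2 'ba'
  7: (5,7) 2 'ba'
  8: (7,17) 1 'b'
  9: (17,10) 3 'bcb'
  10: (10,12) 4 'bcbc'
  11: (12,14) 2 'bc'
  12: (14,18) 0 ''
  13: (18,1) 2 'cb'
  14: (1,16) 2 'cb'
  15: (16,9) 4 'cbcb'
  16: (9,11) 5 'cbcbc'
  17: (11,13) 3 'cbc'
  18: (13,0) 1 'c'
  19: (0,15) 3 'ccb'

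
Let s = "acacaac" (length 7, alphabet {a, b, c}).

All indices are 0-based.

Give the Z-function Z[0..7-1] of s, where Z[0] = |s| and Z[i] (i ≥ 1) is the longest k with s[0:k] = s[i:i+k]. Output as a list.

[7, 0, 3, 0, 1, 2, 0]

Z[0]=7
i=1: fresh scan; Z[1]=0
i=2: fresh scan; Z[2]=3 scan→box=[2,5)
i=3: min(r-i=2, Z[1]=0)=0; Z[3]=0
i=4: min(r-i=1, Z[2]=3)=1; Z[4]=1
i=5: fresh scan; Z[5]=2 scan→box=[5,7)
i=6: min(r-i=1, Z[1]=0)=0; Z[6]=0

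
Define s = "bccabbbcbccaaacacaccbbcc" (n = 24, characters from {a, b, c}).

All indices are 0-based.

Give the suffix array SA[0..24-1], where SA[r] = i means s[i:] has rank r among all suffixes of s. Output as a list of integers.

rank | idx | suffix
   0 |  11 | aaacacaccbbcc
   1 |  12 | aacacaccbbcc
   2 |   3 | abbbcbccaaacacaccbbcc
   3 |  13 | acacaccbbcc
   4 |  15 | acaccbbcc
   5 |  17 | accbbcc
   6 |   4 | bbbcbccaaacacaccbbcc
   7 |   5 | bbcbccaaacacaccbbcc
   8 |  20 | bbcc
   9 |   6 | bcbccaaacacaccbbcc
  10 |  21 | bcc
  11 |   8 | bccaaacacaccbbcc
  12 |   0 | bccabbbcbccaaacacaccbbcc
  13 |  23 | c
  14 |  10 | caaacacaccbbcc
  15 |   2 | cabbbcbccaaacacaccbbcc
  16 |  14 | cacaccbbcc
  17 |  16 | caccbbcc
  18 |  19 | cbbcc
  19 |   7 | cbccaaacacaccbbcc
  20 |  22 | cc
  21 |   9 | ccaaacacaccbbcc
  22 |   1 | ccabbbcbccaaacacaccbbcc
  23 |  18 | ccbbcc

[11, 12, 3, 13, 15, 17, 4, 5, 20, 6, 21, 8, 0, 23, 10, 2, 14, 16, 19, 7, 22, 9, 1, 18]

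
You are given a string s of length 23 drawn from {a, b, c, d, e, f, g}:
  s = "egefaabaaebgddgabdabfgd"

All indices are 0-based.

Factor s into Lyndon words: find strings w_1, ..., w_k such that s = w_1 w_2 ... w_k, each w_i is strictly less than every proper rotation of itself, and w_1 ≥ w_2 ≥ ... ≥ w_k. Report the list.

emit factor 1: 'eg' (i=0, period=2)
emit factor 2: 'ef' (i=2, period=2)
emit factor 3: 'aabaaebgddgabdabfgd' (i=4, period=19)

["eg", "ef", "aabaaebgddgabdabfgd"]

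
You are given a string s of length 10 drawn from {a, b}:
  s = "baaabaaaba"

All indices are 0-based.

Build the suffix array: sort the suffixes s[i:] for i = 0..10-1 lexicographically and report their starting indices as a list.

rank→(start, suffix):
  0 → (9, 'a')
  1 → (5, 'aaaba')
  2 → (1, 'aaabaaaba')
  3 → (6, 'aaba')
  4 → (2, 'aabaaaba')
  5 → (7, 'aba')
  6 → (3, 'abaaaba')
  7 → (8, 'ba')
  8 → (4, 'baaaba')
  9 → (0, 'baaabaaaba')

[9, 5, 1, 6, 2, 7, 3, 8, 4, 0]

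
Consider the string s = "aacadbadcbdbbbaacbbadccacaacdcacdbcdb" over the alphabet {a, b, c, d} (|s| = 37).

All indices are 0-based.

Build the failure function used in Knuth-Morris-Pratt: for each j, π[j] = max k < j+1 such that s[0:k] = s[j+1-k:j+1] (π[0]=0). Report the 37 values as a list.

[0, 1, 0, 1, 0, 0, 1, 0, 0, 0, 0, 0, 0, 0, 1, 2, 3, 0, 0, 1, 0, 0, 0, 1, 0, 1, 2, 3, 0, 0, 1, 0, 0, 0, 0, 0, 0]

π[0] = 0
j=1 s[j]='a': π[1]=1 (border 'a')
j=2 s[j]='c': k: 1→0; π[2]=0 (border '')
j=3 s[j]='a': π[3]=1 (border 'a')
j=4 s[j]='d': k: 1→0; π[4]=0 (border '')
j=5 s[j]='b': π[5]=0 (border '')
j=6 s[j]='a': π[6]=1 (border 'a')
j=7 s[j]='d': k: 1→0; π[7]=0 (border '')
j=8 s[j]='c': π[8]=0 (border '')
j=9 s[j]='b': π[9]=0 (border '')
j=10 s[j]='d': π[10]=0 (border '')
j=11 s[j]='b': π[11]=0 (border '')
j=12 s[j]='b': π[12]=0 (border '')
j=13 s[j]='b': π[13]=0 (border '')
j=14 s[j]='a': π[14]=1 (border 'a')
j=15 s[j]='a': π[15]=2 (border 'aa')
j=16 s[j]='c': π[16]=3 (border 'aac')
j=17 s[j]='b': k: 3→0; π[17]=0 (border '')
j=18 s[j]='b': π[18]=0 (border '')
j=19 s[j]='a': π[19]=1 (border 'a')
j=20 s[j]='d': k: 1→0; π[20]=0 (border '')
j=21 s[j]='c': π[21]=0 (border '')
j=22 s[j]='c': π[22]=0 (border '')
j=23 s[j]='a': π[23]=1 (border 'a')
j=24 s[j]='c': k: 1→0; π[24]=0 (border '')
j=25 s[j]='a': π[25]=1 (border 'a')
j=26 s[j]='a': π[26]=2 (border 'aa')
j=27 s[j]='c': π[27]=3 (border 'aac')
j=28 s[j]='d': k: 3→0; π[28]=0 (border '')
j=29 s[j]='c': π[29]=0 (border '')
j=30 s[j]='a': π[30]=1 (border 'a')
j=31 s[j]='c': k: 1→0; π[31]=0 (border '')
j=32 s[j]='d': π[32]=0 (border '')
j=33 s[j]='b': π[33]=0 (border '')
j=34 s[j]='c': π[34]=0 (border '')
j=35 s[j]='d': π[35]=0 (border '')
j=36 s[j]='b': π[36]=0 (border '')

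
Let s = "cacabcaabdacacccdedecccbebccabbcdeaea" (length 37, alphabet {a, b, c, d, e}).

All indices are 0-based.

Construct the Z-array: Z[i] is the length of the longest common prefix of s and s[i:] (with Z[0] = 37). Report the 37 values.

[37, 0, 2, 0, 0, 2, 0, 0, 0, 0, 0, 3, 0, 1, 1, 1, 0, 0, 0, 0, 1, 1, 1, 0, 0, 0, 1, 2, 0, 0, 0, 1, 0, 0, 0, 0, 0]

Z[0]=37
i=1: outside box; Z[1]=0
i=2: outside box; Z[2]=2 grow→box=[2,4)
i=3: min(r-i=1, Z[1]=0)=0; Z[3]=0
i=4: outside box; Z[4]=0
i=5: outside box; Z[5]=2 grow→box=[5,7)
i=6: min(r-i=1, Z[1]=0)=0; Z[6]=0
i=7: outside box; Z[7]=0
i=8: outside box; Z[8]=0
i=9: outside box; Z[9]=0
i=10: outside box; Z[10]=0
i=11: outside box; Z[11]=3 grow→box=[11,14)
i=12: min(r-i=2, Z[1]=0)=0; Z[12]=0
i=13: min(r-i=1, Z[2]=2)=1; Z[13]=1
i=14: outside box; Z[14]=1 grow→box=[14,15)
i=15: outside box; Z[15]=1 grow→box=[15,16)
i=16: outside box; Z[16]=0
i=17: outside box; Z[17]=0
i=18: outside box; Z[18]=0
i=19: outside box; Z[19]=0
i=20: outside box; Z[20]=1 grow→box=[20,21)
i=21: outside box; Z[21]=1 grow→box=[21,22)
i=22: outside box; Z[22]=1 grow→box=[22,23)
i=23: outside box; Z[23]=0
i=24: outside box; Z[24]=0
i=25: outside box; Z[25]=0
i=26: outside box; Z[26]=1 grow→box=[26,27)
i=27: outside box; Z[27]=2 grow→box=[27,29)
i=28: min(r-i=1, Z[1]=0)=0; Z[28]=0
i=29: outside box; Z[29]=0
i=30: outside box; Z[30]=0
i=31: outside box; Z[31]=1 grow→box=[31,32)
i=32: outside box; Z[32]=0
i=33: outside box; Z[33]=0
i=34: outside box; Z[34]=0
i=35: outside box; Z[35]=0
i=36: outside box; Z[36]=0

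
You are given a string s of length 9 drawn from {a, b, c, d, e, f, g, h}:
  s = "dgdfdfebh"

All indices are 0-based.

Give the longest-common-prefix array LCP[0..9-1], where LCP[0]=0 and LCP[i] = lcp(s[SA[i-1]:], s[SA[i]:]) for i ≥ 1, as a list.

[0, 0, 2, 1, 0, 0, 1, 0, 0]

rank→(start, suffix):
  0 → (7, 'bh')
  1 → (2, 'dfdfebh')
  2 → (4, 'dfebh')
  3 → (0, 'dgdfdfebh')
  4 → (6, 'ebh')
  5 → (3, 'fdfebh')
  6 → (5, 'febh')
  7 → (1, 'gdfdfebh')
  8 → (8, 'h')

SA = [7, 2, 4, 0, 6, 3, 5, 1, 8]
[i] adj suffixes → lcp
  [1] 7/2 → 0 ('')
  [2] 2/4 → 2 ('df')
  [3] 4/0 → 1 ('d')
  [4] 0/6 → 0 ('')
  [5] 6/3 → 0 ('')
  [6] 3/5 → 1 ('f')
  [7] 5/1 → 0 ('')
  [8] 1/8 → 0 ('')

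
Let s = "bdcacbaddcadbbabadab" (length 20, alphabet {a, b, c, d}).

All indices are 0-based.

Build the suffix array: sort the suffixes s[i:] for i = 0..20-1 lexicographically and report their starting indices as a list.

rank→(start, suffix):
  0 → (18, 'ab')
  1 → (14, 'abadab')
  2 → (3, 'acbaddcadbbabadab')
  3 → (16, 'adab')
  4 → (10, 'adbbabadab')
  5 → (6, 'addcadbbabadab')
  6 → (19, 'b')
  7 → (13, 'babadab')
  8 → (15, 'badab')
  9 → (5, 'baddcadbbabadab')
  10 → (12, 'bbabadab')
  11 → (0, 'bdcacbaddcadbbabadab')
  12 → (2, 'cacbaddcadbbabadab')
  13 → (9, 'cadbbabadab')
  14 → (4, 'cbaddcadbbabadab')
  15 → (17, 'dab')
  16 → (11, 'dbbabadab')
  17 → (1, 'dcacbaddcadbbabadab')
  18 → (8, 'dcadbbabadab')
  19 → (7, 'ddcadbbabadab')

[18, 14, 3, 16, 10, 6, 19, 13, 15, 5, 12, 0, 2, 9, 4, 17, 11, 1, 8, 7]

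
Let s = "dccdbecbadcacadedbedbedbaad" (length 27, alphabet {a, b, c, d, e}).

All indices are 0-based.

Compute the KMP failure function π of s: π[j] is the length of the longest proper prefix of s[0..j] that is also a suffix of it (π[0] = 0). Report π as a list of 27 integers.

[0, 0, 0, 1, 0, 0, 0, 0, 0, 1, 2, 0, 0, 0, 1, 0, 1, 0, 0, 1, 0, 0, 1, 0, 0, 0, 1]

π[0] = 0
j=1 s[j]='c': π[1]=0 (border '')
j=2 s[j]='c': π[2]=0 (border '')
j=3 s[j]='d': π[3]=1 (border 'd')
j=4 s[j]='b': k: 1→0; π[4]=0 (border '')
j=5 s[j]='e': π[5]=0 (border '')
j=6 s[j]='c': π[6]=0 (border '')
j=7 s[j]='b': π[7]=0 (border '')
j=8 s[j]='a': π[8]=0 (border '')
j=9 s[j]='d': π[9]=1 (border 'd')
j=10 s[j]='c': π[10]=2 (border 'dc')
j=11 s[j]='a': k: 2→0; π[11]=0 (border '')
j=12 s[j]='c': π[12]=0 (border '')
j=13 s[j]='a': π[13]=0 (border '')
j=14 s[j]='d': π[14]=1 (border 'd')
j=15 s[j]='e': k: 1→0; π[15]=0 (border '')
j=16 s[j]='d': π[16]=1 (border 'd')
j=17 s[j]='b': k: 1→0; π[17]=0 (border '')
j=18 s[j]='e': π[18]=0 (border '')
j=19 s[j]='d': π[19]=1 (border 'd')
j=20 s[j]='b': k: 1→0; π[20]=0 (border '')
j=21 s[j]='e': π[21]=0 (border '')
j=22 s[j]='d': π[22]=1 (border 'd')
j=23 s[j]='b': k: 1→0; π[23]=0 (border '')
j=24 s[j]='a': π[24]=0 (border '')
j=25 s[j]='a': π[25]=0 (border '')
j=26 s[j]='d': π[26]=1 (border 'd')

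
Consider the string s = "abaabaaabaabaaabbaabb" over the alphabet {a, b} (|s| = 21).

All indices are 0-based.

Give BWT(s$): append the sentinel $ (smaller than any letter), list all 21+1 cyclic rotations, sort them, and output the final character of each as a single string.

bbbbbabaaa$aaabaaaabaa

rank  rotation                last
    0  $abaabaaabaabaaabbaabb  b
    1  aaabaabaaabbaabb$abaab  b
    2  aaabbaabb$abaabaaabaab  b
    3  aabaaabaabaaabbaabb$ab  b
    4  aabaaabbaabb$abaabaaab  b
    5  aabaabaaabbaabb$abaaba  a
    6  aabb$abaabaaabaabaaabb  b
    7  aabbaabb$abaabaaabaaba  a
    8  abaaabaabaaabbaabb$aba  a
    9  abaaabbaabb$abaabaaaba  a
   10  abaabaaabaabaaabbaabb$  $
   11  abaabaaabbaabb$abaabaa  a
   12  abb$abaabaaabaabaaabba  a
   13  abbaabb$abaabaaabaabaa  a
   14  b$abaabaaabaabaaabbaab  b
   15  baaabaabaaabbaabb$abaa  a
   16  baaabbaabb$abaabaaabaa  a
   17  baabaaabaabaaabbaabb$a  a
   18  baabaaabbaabb$abaabaaa  a
   19  baabb$abaabaaabaabaaab  b
   20  bb$abaabaaabaabaaabbaa  a
   21  bbaabb$abaabaaabaabaaa  a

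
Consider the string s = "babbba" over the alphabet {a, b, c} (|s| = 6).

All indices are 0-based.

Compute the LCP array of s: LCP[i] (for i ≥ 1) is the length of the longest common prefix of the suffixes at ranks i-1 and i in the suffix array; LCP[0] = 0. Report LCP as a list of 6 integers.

rank→(start, suffix):
  0 → (5, 'a')
  1 → (1, 'abbba')
  2 → (4, 'ba')
  3 → (0, 'babbba')
  4 → (3, 'bba')
  5 → (2, 'bbba')

SA = [5, 1, 4, 0, 3, 2]
i: (SA[i-1],SA[i]) lcp shared
  1: (5,1) 1 'a'
  2: (1,4) 0 ''
  3: (4,0) 2 'ba'
  4: (0,3) 1 'b'
  5: (3,2) 2 'bb'

[0, 1, 0, 2, 1, 2]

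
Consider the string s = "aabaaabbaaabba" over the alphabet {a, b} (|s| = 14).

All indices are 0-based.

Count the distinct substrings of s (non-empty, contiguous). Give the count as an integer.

sorted suffixes:
  #0 SA[0]=13  'a'
  #1 SA[1]=8  'aaabba'
  #2 SA[2]=3  'aaabbaaabba'
  #3 SA[3]=0  'aabaaabbaaabba'
  #4 SA[4]=9  'aabba'
  #5 SA[5]=4  'aabbaaabba'
  #6 SA[6]=1  'abaaabbaaabba'
  #7 SA[7]=10  'abba'
  #8 SA[8]=5  'abbaaabba'
  #9 SA[9]=12  'ba'
  #10 SA[10]=7  'baaabba'
  #11 SA[11]=2  'baaabbaaabba'
  #12 SA[12]=11  'bba'
  #13 SA[13]=6  'bbaaabba'

SA = [13, 8, 3, 0, 9, 4, 1, 10, 5, 12, 7, 2, 11, 6]
rank  pair      lcp
   1  s[13:],s[8:]  1  'a'
   2  s[8:],s[3:]  6  'aaabba'
   3  s[3:],s[0:]  2  'aa'
   4  s[0:],s[9:]  3  'aab'
   5  s[9:],s[4:]  5  'aabba'
   6  s[4:],s[1:]  1  'a'
   7  s[1:],s[10:]  2  'ab'
   8  s[10:],s[5:]  4  'abba'
   9  s[5:],s[12:]  0  ''
  10  s[12:],s[7:]  2  'ba'
  11  s[7:],s[2:]  7  'baaabba'
  12  s[2:],s[11:]  1  'b'
  13  s[11:],s[6:]  3  'bba'

n(n+1)/2 = 14·15/2 = 105
Σ LCP = 0 + 1 + 6 + 2 + 3 + 5 + 1 + 2 + 4 + 0 + 2 + 7 + 1 + 3 = 37
distinct = 105 − 37 = 68

68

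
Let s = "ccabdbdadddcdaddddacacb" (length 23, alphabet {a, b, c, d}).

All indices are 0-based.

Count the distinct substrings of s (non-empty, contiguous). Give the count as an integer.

rank→(start, suffix):
  0 → (2, 'abdbdadddcdaddddacacb')
  1 → (18, 'acacb')
  2 → (20, 'acb')
  3 → (7, 'adddcdaddddacacb')
  4 → (13, 'addddacacb')
  5 → (22, 'b')
  6 → (5, 'bdadddcdaddddacacb')
  7 → (3, 'bdbdadddcdaddddacacb')
  8 → (1, 'cabdbdadddcdaddddacacb')
  9 → (19, 'cacb')
  10 → (21, 'cb')
  11 → (0, 'ccabdbdadddcdaddddacacb')
  12 → (11, 'cdaddddacacb')
  13 → (17, 'dacacb')
  14 → (6, 'dadddcdaddddacacb')
  15 → (12, 'daddddacacb')
  16 → (4, 'dbdadddcdaddddacacb')
  17 → (10, 'dcdaddddacacb')
  18 → (16, 'ddacacb')
  19 → (9, 'ddcdaddddacacb')
  20 → (15, 'dddacacb')
  21 → (8, 'dddcdaddddacacb')
  22 → (14, 'ddddacacb')

SA = [2, 18, 20, 7, 13, 22, 5, 3, 1, 19, 21, 0, 11, 17, 6, 12, 4, 10, 16, 9, 15, 8, 14]
i: (SA[i-1],SA[i]) lcp shared
  1: (2,18) 1 'a'
  2: (18,20) 2 'ac'
  3: (20,7) 1 'a'
  4: (7,13) 4 'addd'
  5: (13,22) 0 ''
  6: (22,5) 1 'b'
  7: (5,3) 2 'bd'
  8: (3,1) 0 ''
  9: (1,19) 2 'ca'
  10: (19,21) 1 'c'
  11: (21,0) 1 'c'
  12: (0,11) 1 'c'
  13: (11,17) 0 ''
  14: (17,6) 2 'da'
  15: (6,12) 5 'daddd'
  16: (12,4) 1 'd'
  17: (4,10) 1 'd'
  18: (10,16) 1 'd'
  19: (16,9) 2 'dd'
  20: (9,15) 2 'dd'
  21: (15,8) 3 'ddd'
  22: (8,14) 3 'ddd'

n(n+1)/2 = 23·24/2 = 276
Σ LCP = 0 + 1 + 2 + 1 + 4 + 0 + 1 + 2 + 0 + 2 + 1 + 1 + 1 + 0 + 2 + 5 + 1 + 1 + 1 + 2 + 2 + 3 + 3 = 36
distinct = 276 − 36 = 240

240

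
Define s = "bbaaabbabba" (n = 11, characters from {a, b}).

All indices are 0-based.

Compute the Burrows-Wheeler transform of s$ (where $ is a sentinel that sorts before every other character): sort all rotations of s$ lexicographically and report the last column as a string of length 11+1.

rank  rotation      last
    0  $bbaaabbabba  a
    1  a$bbaaabbabb  b
    2  aaabbabba$bb  b
    3  aabbabba$bba  a
    4  abba$bbaaabb  b
    5  abbabba$bbaa  a
    6  ba$bbaaabbab  b
    7  baaabbabba$b  b
    8  babba$bbaaab  b
    9  bba$bbaaabba  a
   10  bbaaabbabba$  $
   11  bbabba$bbaaa  a

abbababbba$a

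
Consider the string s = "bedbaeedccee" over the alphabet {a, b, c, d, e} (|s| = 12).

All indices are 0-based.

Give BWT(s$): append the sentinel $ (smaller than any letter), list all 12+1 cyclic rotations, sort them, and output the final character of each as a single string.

ebd$dceeebeca

rank  rotation       last
    0  $bedbaeedccee  e
    1  aeedccee$bedb  b
    2  baeedccee$bed  d
    3  bedbaeedccee$  $
    4  ccee$bedbaeed  d
    5  cee$bedbaeedc  c
    6  dbaeedccee$be  e
    7  dccee$bedbaee  e
    8  e$bedbaeedcce  e
    9  edbaeedccee$b  b
   10  edccee$bedbae  e
   11  ee$bedbaeedcc  c
   12  eedccee$bedba  a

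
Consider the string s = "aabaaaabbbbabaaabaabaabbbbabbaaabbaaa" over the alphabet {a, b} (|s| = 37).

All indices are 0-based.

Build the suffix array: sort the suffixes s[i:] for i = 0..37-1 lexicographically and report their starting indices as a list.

[36, 35, 34, 3, 13, 29, 4, 0, 14, 17, 30, 5, 20, 1, 11, 15, 18, 31, 26, 6, 21, 33, 2, 12, 28, 16, 19, 10, 25, 32, 27, 9, 24, 8, 23, 7, 22]

sorted suffixes:
  #0 SA[0]=36  'a'
  #1 SA[1]=35  'aa'
  #2 SA[2]=34  'aaa'
  #3 SA[3]=3  'aaaabbbbabaaabaabaabbbbabbaaabbaaa'
  #4 SA[4]=13  'aaabaabaabbbbabbaaabbaaa'
  #5 SA[5]=29  'aaabbaaa'
  #6 SA[6]=4  'aaabbbbabaaabaabaabbbbabbaaabbaaa'
  #7 SA[7]=0  'aabaaaabbbbabaaabaabaabbbbabbaaabbaaa'
  #8 SA[8]=14  'aabaabaabbbbabbaaabbaaa'
  #9 SA[9]=17  'aabaabbbbabbaaabbaaa'
  #10 SA[10]=30  'aabbaaa'
  #11 SA[11]=5  'aabbbbabaaabaabaabbbbabbaaabbaaa'
  #12 SA[12]=20  'aabbbbabbaaabbaaa'
  #13 SA[13]=1  'abaaaabbbbabaaabaabaabbbbabbaaabbaaa'
  #14 SA[14]=11  'abaaabaabaabbbbabbaaabbaaa'
  #15 SA[15]=15  'abaabaabbbbabbaaabbaaa'
  #16 SA[16]=18  'abaabbbbabbaaabbaaa'
  #17 SA[17]=31  'abbaaa'
  #18 SA[18]=26  'abbaaabbaaa'
  #19 SA[19]=6  'abbbbabaaabaabaabbbbabbaaabbaaa'
  #20 SA[20]=21  'abbbbabbaaabbaaa'
  #21 SA[21]=33  'baaa'
  #22 SA[22]=2  'baaaabbbbabaaabaabaabbbbabbaaabbaaa'
  #23 SA[23]=12  'baaabaabaabbbbabbaaabbaaa'
  #24 SA[24]=28  'baaabbaaa'
  #25 SA[25]=16  'baabaabbbbabbaaabbaaa'
  #26 SA[26]=19  'baabbbbabbaaabbaaa'
  #27 SA[27]=10  'babaaabaabaabbbbabbaaabbaaa'
  #28 SA[28]=25  'babbaaabbaaa'
  #29 SA[29]=32  'bbaaa'
  #30 SA[30]=27  'bbaaabbaaa'
  #31 SA[31]=9  'bbabaaabaabaabbbbabbaaabbaaa'
  #32 SA[32]=24  'bbabbaaabbaaa'
  #33 SA[33]=8  'bbbabaaabaabaabbbbabbaaabbaaa'
  #34 SA[34]=23  'bbbabbaaabbaaa'
  #35 SA[35]=7  'bbbbabaaabaabaabbbbabbaaabbaaa'
  #36 SA[36]=22  'bbbbabbaaabbaaa'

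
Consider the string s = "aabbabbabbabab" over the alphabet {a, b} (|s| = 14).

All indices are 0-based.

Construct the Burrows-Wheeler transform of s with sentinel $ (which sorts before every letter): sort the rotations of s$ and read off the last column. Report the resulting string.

rank  rotation         last
    0  $aabbabbabbabab  b
    1  aabbabbabbabab$  $
    2  ab$aabbabbabbab  b
    3  abab$aabbabbabb  b
    4  abbabab$aabbabb  b
    5  abbabbabab$aabb  b
    6  abbabbabbabab$a  a
    7  b$aabbabbabbaba  a
    8  bab$aabbabbabba  a
    9  babab$aabbabbab  b
   10  babbabab$aabbab  b
   11  babbabbabab$aab  b
   12  bbabab$aabbabba  a
   13  bbabbabab$aabba  a
   14  bbabbabbabab$aa  a

b$bbbbaaabbbaaa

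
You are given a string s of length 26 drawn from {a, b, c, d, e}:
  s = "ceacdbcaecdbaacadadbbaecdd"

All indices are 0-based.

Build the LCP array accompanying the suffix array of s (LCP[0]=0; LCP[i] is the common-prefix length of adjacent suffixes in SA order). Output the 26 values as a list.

sorted suffixes:
  #0 SA[0]=12  'aacadadbbaecdd'
  #1 SA[1]=13  'acadadbbaecdd'
  #2 SA[2]=2  'acdbcaecdbaacadadbbaecdd'
  #3 SA[3]=15  'adadbbaecdd'
  #4 SA[4]=17  'adbbaecdd'
  #5 SA[5]=7  'aecdbaacadadbbaecdd'
  #6 SA[6]=21  'aecdd'
  #7 SA[7]=11  'baacadadbbaecdd'
  #8 SA[8]=20  'baecdd'
  #9 SA[9]=19  'bbaecdd'
  #10 SA[10]=5  'bcaecdbaacadadbbaecdd'
  #11 SA[11]=14  'cadadbbaecdd'
  #12 SA[12]=6  'caecdbaacadadbbaecdd'
  #13 SA[13]=9  'cdbaacadadbbaecdd'
  #14 SA[14]=3  'cdbcaecdbaacadadbbaecdd'
  #15 SA[15]=23  'cdd'
  #16 SA[16]=0  'ceacdbcaecdbaacadadbbaecdd'
  #17 SA[17]=25  'd'
  #18 SA[18]=16  'dadbbaecdd'
  #19 SA[19]=10  'dbaacadadbbaecdd'
  #20 SA[20]=18  'dbbaecdd'
  #21 SA[21]=4  'dbcaecdbaacadadbbaecdd'
  #22 SA[22]=24  'dd'
  #23 SA[23]=1  'eacdbcaecdbaacadadbbaecdd'
  #24 SA[24]=8  'ecdbaacadadbbaecdd'
  #25 SA[25]=22  'ecdd'

SA = [12, 13, 2, 15, 17, 7, 21, 11, 20, 19, 5, 14, 6, 9, 3, 23, 0, 25, 16, 10, 18, 4, 24, 1, 8, 22]
rank  pair      lcp
   1  s[12:],s[13:]  1  'a'
   2  s[13:],s[2:]  2  'ac'
   3  s[2:],s[15:]  1  'a'
   4  s[15:],s[17:]  2  'ad'
   5  s[17:],s[7:]  1  'a'
   6  s[7:],s[21:]  4  'aecd'
   7  s[21:],s[11:]  0  ''
   8  s[11:],s[20:]  2  'ba'
   9  s[20:],s[19:]  1  'b'
  10  s[19:],s[5:]  1  'b'
  11  s[5:],s[14:]  0  ''
  12  s[14:],s[6:]  2  'ca'
  13  s[6:],s[9:]  1  'c'
  14  s[9:],s[3:]  3  'cdb'
  15  s[3:],s[23:]  2  'cd'
  16  s[23:],s[0:]  1  'c'
  17  s[0:],s[25:]  0  ''
  18  s[25:],s[16:]  1  'd'
  19  s[16:],s[10:]  1  'd'
  20  s[10:],s[18:]  2  'db'
  21  s[18:],s[4:]  2  'db'
  22  s[4:],s[24:]  1  'd'
  23  s[24:],s[1:]  0  ''
  24  s[1:],s[8:]  1  'e'
  25  s[8:],s[22:]  3  'ecd'

[0, 1, 2, 1, 2, 1, 4, 0, 2, 1, 1, 0, 2, 1, 3, 2, 1, 0, 1, 1, 2, 2, 1, 0, 1, 3]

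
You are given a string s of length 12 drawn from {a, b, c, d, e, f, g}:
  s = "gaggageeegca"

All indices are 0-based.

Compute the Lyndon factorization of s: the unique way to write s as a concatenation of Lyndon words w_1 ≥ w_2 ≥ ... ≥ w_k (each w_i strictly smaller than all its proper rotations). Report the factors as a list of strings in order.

["g", "agg", "ageeegc", "a"]

emit factor 1: 'g' (i=0, period=1)
emit factor 2: 'agg' (i=1, period=3)
emit factor 3: 'ageeegc' (i=4, period=7)
emit factor 4: 'a' (i=11, period=1)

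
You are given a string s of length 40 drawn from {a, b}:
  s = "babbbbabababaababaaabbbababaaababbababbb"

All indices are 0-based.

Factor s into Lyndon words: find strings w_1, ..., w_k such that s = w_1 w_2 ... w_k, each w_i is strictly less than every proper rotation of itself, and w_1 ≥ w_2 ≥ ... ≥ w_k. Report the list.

["b", "abbbb", "ab", "ab", "ab", "aabab", "aaabbbabab", "aaababbababbb"]

emit factor 1: 'b' (i=0, period=1)
emit factor 2: 'abbbb' (i=1, period=5)
emit factor 3: 'ab' (i=6, period=2)
emit factor 4: 'ab' (i=8, period=2)
emit factor 5: 'ab' (i=10, period=2)
emit factor 6: 'aabab' (i=12, period=5)
emit factor 7: 'aaabbbabab' (i=17, period=10)
emit factor 8: 'aaababbababbb' (i=27, period=13)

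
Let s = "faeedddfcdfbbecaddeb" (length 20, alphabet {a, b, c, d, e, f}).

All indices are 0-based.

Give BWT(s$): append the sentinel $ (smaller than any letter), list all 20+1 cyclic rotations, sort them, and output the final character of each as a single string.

bcfefbefeaddcddbea$dd

rank  rotation               last
    0  $faeedddfcdfbbecaddeb  b
    1  addeb$faeedddfcdfbbec  c
    2  aeedddfcdfbbecaddeb$f  f
    3  b$faeedddfcdfbbecadde  e
    4  bbecaddeb$faeedddfcdf  f
    5  becaddeb$faeedddfcdfb  b
    6  caddeb$faeedddfcdfbbe  e
    7  cdfbbecaddeb$faeedddf  f
    8  dddfcdfbbecaddeb$faee  e
    9  ddeb$faeedddfcdfbbeca  a
   10  ddfcdfbbecaddeb$faeed  d
   11  deb$faeedddfcdfbbecad  d
   12  dfbbecaddeb$faeedddfc  c
   13  dfcdfbbecaddeb$faeedd  d
   14  eb$faeedddfcdfbbecadd  d
   15  ecaddeb$faeedddfcdfbb  b
   16  edddfcdfbbecaddeb$fae  e
   17  eedddfcdfbbecaddeb$fa  a
   18  faeedddfcdfbbecaddeb$  $
   19  fbbecaddeb$faeedddfcd  d
   20  fcdfbbecaddeb$faeeddd  d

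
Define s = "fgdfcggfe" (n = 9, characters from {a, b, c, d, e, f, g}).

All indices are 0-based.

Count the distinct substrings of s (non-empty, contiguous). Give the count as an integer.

41

sorted suffixes:
  #0 SA[0]=4  'cggfe'
  #1 SA[1]=2  'dfcggfe'
  #2 SA[2]=8  'e'
  #3 SA[3]=3  'fcggfe'
  #4 SA[4]=7  'fe'
  #5 SA[5]=0  'fgdfcggfe'
  #6 SA[6]=1  'gdfcggfe'
  #7 SA[7]=6  'gfe'
  #8 SA[8]=5  'ggfe'

SA = [4, 2, 8, 3, 7, 0, 1, 6, 5]
i: (SA[i-1],SA[i]) lcp shared
  1: (4,2) 0 ''
  2: (2,8) 0 ''
  3: (8,3) 0 ''
  4: (3,7) 1 'f'
  5: (7,0) 1 'f'
  6: (0,1) 0 ''
  7: (1,6) 1 'g'
  8: (6,5) 1 'g'

n(n+1)/2 = 9·10/2 = 45
Σ LCP = 0 + 0 + 0 + 0 + 1 + 1 + 0 + 1 + 1 = 4
distinct = 45 − 4 = 41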